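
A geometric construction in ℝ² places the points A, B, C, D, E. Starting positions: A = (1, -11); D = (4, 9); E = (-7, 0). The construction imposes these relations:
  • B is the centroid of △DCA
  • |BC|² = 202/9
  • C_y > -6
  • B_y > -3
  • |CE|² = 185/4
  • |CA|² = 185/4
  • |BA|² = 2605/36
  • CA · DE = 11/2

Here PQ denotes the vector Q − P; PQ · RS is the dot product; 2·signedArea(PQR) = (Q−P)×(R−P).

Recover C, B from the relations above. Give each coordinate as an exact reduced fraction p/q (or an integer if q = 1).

B = (2/3, -5/2)
C = (-3, -11/2)

1. C_x = -3  [line 11·x + 9·y + 165/2 = 0 ∩ |CA|² = 185/4]
2. C_y = -11/2  [line 11·x + 9·y + 165/2 = 0 ∩ |CA|² = 185/4]
   → C = (-3, -11/2)
3. B_x = 2/3  [B is the centroid of △DCA]
4. B_y = -5/2  [B is the centroid of △DCA]
   → B = (2/3, -5/2)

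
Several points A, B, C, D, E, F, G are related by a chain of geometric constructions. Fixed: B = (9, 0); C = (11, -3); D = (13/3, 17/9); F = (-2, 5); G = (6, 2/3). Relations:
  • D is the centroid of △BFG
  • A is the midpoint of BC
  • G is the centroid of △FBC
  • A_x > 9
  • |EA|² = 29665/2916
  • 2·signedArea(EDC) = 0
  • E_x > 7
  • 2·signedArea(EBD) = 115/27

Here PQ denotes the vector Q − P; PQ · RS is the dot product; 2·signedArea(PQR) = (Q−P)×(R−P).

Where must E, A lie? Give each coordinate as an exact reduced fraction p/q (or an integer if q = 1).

1. E_x = 64/9  [2·signedArea(EDC) = 0 ∩ 2·signedArea(EBD) = 115/27]
2. E_y = -4/27  [2·signedArea(EDC) = 0 ∩ 2·signedArea(EBD) = 115/27]
   → E = (64/9, -4/27)
3. A_x = 10  [A is the midpoint of BC]
4. A_y = -3/2  [A is the midpoint of BC]
   → A = (10, -3/2)

A = (10, -3/2)
E = (64/9, -4/27)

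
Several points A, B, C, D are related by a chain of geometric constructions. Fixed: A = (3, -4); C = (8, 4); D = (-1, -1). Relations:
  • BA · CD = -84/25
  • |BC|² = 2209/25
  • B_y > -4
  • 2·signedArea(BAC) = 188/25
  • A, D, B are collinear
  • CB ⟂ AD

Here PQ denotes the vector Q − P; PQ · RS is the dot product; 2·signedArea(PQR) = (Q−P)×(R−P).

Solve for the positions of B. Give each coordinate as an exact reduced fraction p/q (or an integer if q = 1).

1. B_x = 59/25  [A, D, B are collinear ∩ CB ⟂ AD]
2. B_y = -88/25  [A, D, B are collinear ∩ CB ⟂ AD]
   → B = (59/25, -88/25)

B = (59/25, -88/25)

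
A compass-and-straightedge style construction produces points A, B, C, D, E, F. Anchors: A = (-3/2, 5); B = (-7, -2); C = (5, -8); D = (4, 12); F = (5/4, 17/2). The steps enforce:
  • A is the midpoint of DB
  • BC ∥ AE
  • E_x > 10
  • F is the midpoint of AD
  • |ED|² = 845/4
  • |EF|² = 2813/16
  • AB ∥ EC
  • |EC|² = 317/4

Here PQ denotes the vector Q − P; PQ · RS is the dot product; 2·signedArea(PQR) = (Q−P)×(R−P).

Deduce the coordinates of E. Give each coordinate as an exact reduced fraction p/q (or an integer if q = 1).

E = (21/2, -1)

1. E_x = 21/2  [AB ∥ EC ∩ BC ∥ AE]
2. E_y = -1  [AB ∥ EC ∩ BC ∥ AE]
   → E = (21/2, -1)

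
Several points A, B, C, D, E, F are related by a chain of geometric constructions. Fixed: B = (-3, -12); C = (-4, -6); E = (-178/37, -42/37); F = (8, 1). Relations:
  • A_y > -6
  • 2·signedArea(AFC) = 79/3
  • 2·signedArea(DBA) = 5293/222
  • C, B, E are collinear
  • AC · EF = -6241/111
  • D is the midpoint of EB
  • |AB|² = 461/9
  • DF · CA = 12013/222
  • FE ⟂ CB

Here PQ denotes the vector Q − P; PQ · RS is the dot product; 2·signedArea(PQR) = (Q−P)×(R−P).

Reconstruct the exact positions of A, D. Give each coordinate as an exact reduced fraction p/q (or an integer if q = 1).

A = (1/3, -17/3)
D = (-289/74, -243/37)

1. A_x = 1/3  [AC · EF = -6241/111 ∩ 2·signedArea(AFC) = 79/3]
2. A_y = -17/3  [AC · EF = -6241/111 ∩ 2·signedArea(AFC) = 79/3]
   → A = (1/3, -17/3)
3. D_x = -289/74  [D is the midpoint of EB]
4. D_y = -243/37  [D is the midpoint of EB]
   → D = (-289/74, -243/37)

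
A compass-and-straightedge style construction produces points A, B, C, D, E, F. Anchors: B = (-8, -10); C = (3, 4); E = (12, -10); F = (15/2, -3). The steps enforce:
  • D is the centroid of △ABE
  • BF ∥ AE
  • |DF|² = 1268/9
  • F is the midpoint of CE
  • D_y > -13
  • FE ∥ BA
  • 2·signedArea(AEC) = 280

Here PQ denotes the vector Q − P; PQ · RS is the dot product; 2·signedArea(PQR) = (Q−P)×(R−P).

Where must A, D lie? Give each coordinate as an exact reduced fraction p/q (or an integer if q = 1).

A = (-7/2, -17)
D = (1/6, -37/3)

1. A_x = -7/2  [BF ∥ AE ∩ FE ∥ BA]
2. A_y = -17  [BF ∥ AE ∩ FE ∥ BA]
   → A = (-7/2, -17)
3. D_x = 1/6  [D is the centroid of △ABE]
4. D_y = -37/3  [D is the centroid of △ABE]
   → D = (1/6, -37/3)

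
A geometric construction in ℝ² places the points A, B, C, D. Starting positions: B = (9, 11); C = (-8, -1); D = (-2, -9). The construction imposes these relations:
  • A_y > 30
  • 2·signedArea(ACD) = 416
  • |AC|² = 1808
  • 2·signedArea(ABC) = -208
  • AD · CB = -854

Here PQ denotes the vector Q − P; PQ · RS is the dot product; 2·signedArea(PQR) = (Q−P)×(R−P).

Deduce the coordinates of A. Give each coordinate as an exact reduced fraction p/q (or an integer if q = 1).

1. A_x = 20  [2·signedArea(ABC) = -208 ∩ AD · CB = -854]
2. A_y = 31  [2·signedArea(ABC) = -208 ∩ AD · CB = -854]
   → A = (20, 31)

A = (20, 31)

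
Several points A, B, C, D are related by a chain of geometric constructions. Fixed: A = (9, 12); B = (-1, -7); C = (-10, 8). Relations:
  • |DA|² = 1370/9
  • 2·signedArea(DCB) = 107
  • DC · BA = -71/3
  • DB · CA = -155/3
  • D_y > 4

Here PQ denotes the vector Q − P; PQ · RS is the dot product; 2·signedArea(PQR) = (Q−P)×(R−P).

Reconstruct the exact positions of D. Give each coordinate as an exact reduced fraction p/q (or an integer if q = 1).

1. D_x = -2/3  [2·signedArea(DCB) = 107 ∩ DB · CA = -155/3]
2. D_y = 13/3  [2·signedArea(DCB) = 107 ∩ DB · CA = -155/3]
   → D = (-2/3, 13/3)

D = (-2/3, 13/3)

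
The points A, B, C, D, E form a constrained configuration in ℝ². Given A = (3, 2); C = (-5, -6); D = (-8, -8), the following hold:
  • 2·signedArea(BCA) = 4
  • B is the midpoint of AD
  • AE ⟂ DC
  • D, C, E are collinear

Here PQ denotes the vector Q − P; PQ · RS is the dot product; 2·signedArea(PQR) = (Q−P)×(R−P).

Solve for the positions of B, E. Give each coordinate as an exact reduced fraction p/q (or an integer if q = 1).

B = (-5/2, -3)
E = (55/13, 2/13)

1. B_x = -5/2  [B is the midpoint of AD]
2. B_y = -3  [B is the midpoint of AD]
   → B = (-5/2, -3)
3. E_x = 55/13  [D, C, E are collinear ∩ AE ⟂ DC]
4. E_y = 2/13  [D, C, E are collinear ∩ AE ⟂ DC]
   → E = (55/13, 2/13)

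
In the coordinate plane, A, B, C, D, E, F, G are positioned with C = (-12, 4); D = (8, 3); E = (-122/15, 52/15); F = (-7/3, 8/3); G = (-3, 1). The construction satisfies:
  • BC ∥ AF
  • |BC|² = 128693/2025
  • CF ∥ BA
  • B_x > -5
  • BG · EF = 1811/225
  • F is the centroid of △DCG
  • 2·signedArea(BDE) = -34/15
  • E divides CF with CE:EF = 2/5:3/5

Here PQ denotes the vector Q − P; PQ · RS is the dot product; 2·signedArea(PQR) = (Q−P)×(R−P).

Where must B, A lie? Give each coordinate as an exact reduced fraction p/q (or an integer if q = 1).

A = (253/45, 97/45)
B = (-182/45, 157/45)

1. B_x = -182/45  [2·signedArea(BDE) = -34/15 ∩ BG · EF = 1811/225]
2. B_y = 157/45  [2·signedArea(BDE) = -34/15 ∩ BG · EF = 1811/225]
   → B = (-182/45, 157/45)
3. A_x = 253/45  [BC ∥ AF ∩ CF ∥ BA]
4. A_y = 97/45  [BC ∥ AF ∩ CF ∥ BA]
   → A = (253/45, 97/45)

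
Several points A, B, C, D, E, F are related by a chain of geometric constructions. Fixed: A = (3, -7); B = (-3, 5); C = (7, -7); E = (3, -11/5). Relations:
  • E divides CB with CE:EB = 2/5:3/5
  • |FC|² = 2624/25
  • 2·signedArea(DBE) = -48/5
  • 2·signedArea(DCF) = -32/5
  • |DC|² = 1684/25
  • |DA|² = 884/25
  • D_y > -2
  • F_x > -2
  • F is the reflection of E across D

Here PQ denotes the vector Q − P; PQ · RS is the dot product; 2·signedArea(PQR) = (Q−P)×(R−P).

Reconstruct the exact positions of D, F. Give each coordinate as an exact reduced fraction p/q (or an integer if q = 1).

D = (1, -7/5)
F = (-1, -3/5)

1. D_x = 1  [line 36/5·x + 6·y + 6/5 = 0 ∩ |DC|² = 1684/25]
2. D_y = -7/5  [line 36/5·x + 6·y + 6/5 = 0 ∩ |DC|² = 1684/25]
   → D = (1, -7/5)
3. F_x = -1  [2·signedArea(DCF) = -32/5 ∩ F is the reflection of E across D]
4. F_y = -3/5  [2·signedArea(DCF) = -32/5 ∩ F is the reflection of E across D]
   → F = (-1, -3/5)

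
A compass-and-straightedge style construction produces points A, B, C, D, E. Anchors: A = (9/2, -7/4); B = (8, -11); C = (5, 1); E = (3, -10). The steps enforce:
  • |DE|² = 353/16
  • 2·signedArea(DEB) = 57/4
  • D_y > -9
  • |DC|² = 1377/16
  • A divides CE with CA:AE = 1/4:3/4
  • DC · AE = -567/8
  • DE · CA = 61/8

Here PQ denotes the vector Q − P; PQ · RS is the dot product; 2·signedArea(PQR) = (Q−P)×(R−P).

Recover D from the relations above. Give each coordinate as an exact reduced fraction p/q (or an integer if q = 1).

1. D_x = 29/4  [2·signedArea(DEB) = 57/4 ∩ DE · CA = 61/8]
2. D_y = -8  [2·signedArea(DEB) = 57/4 ∩ DE · CA = 61/8]
   → D = (29/4, -8)

D = (29/4, -8)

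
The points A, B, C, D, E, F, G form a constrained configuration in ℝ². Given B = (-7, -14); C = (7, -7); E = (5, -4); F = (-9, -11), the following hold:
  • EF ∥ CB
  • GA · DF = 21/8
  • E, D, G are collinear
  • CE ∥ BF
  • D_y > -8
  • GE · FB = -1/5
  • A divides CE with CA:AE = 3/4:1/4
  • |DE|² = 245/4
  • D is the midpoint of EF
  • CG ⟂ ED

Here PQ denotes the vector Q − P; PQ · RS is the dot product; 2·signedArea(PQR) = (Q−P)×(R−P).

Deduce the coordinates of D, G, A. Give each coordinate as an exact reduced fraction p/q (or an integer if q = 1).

1. D_x = -2  [D is the midpoint of EF]
2. D_y = -15/2  [D is the midpoint of EF]
   → D = (-2, -15/2)
3. G_x = 27/5  [E, D, G are collinear ∩ CG ⟂ ED]
4. G_y = -19/5  [E, D, G are collinear ∩ CG ⟂ ED]
   → G = (27/5, -19/5)
5. A_x = 11/2  [A divides CE with CA:AE = 3/4:1/4]
6. A_y = -19/4  [A divides CE with CA:AE = 3/4:1/4]
   → A = (11/2, -19/4)

A = (11/2, -19/4)
D = (-2, -15/2)
G = (27/5, -19/5)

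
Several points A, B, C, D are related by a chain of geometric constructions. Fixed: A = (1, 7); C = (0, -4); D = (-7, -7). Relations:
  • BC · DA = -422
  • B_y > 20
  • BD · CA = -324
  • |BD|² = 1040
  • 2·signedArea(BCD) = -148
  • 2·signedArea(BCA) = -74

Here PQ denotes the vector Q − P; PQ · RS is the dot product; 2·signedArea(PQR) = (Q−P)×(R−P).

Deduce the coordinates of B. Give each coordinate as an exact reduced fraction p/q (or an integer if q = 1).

B = (9, 21)

1. B_x = 9  [2·signedArea(BCD) = -148 ∩ 2·signedArea(BCA) = -74]
2. B_y = 21  [2·signedArea(BCD) = -148 ∩ 2·signedArea(BCA) = -74]
   → B = (9, 21)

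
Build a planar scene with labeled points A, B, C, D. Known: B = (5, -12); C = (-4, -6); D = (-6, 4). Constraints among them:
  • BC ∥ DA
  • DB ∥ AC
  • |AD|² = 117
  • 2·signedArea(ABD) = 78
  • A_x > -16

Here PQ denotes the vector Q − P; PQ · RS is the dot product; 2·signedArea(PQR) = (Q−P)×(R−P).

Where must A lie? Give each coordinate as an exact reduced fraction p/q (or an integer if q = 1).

1. A_x = -15  [DB ∥ AC ∩ BC ∥ DA]
2. A_y = 10  [DB ∥ AC ∩ BC ∥ DA]
   → A = (-15, 10)

A = (-15, 10)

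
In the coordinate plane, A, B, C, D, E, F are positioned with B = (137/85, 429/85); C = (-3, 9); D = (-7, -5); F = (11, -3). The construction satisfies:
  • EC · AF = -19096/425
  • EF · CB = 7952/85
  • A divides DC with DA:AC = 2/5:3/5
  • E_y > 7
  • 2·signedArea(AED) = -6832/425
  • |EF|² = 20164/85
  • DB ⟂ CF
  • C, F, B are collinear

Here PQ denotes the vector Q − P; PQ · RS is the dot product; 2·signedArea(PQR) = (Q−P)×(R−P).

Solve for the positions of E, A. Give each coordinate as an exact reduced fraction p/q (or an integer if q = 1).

1. E_x = -59/85  [line -392/85·x + 336/85·y + -2632/85 = 0 ∩ |EF|² = 20164/85]
2. E_y = 597/85  [line -392/85·x + 336/85·y + -2632/85 = 0 ∩ |EF|² = 20164/85]
   → E = (-59/85, 597/85)
3. A_x = -27/5  [A divides DC with DA:AC = 2/5:3/5]
4. A_y = 3/5  [A divides DC with DA:AC = 2/5:3/5]
   → A = (-27/5, 3/5)

A = (-27/5, 3/5)
E = (-59/85, 597/85)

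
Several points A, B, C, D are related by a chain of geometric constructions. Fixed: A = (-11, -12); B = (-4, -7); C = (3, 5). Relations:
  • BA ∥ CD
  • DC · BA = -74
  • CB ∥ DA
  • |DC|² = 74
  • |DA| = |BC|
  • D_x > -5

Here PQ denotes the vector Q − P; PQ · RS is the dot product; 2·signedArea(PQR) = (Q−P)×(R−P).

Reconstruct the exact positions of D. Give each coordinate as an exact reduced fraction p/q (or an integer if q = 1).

1. D_x = -4  [CB ∥ DA ∩ BA ∥ CD]
2. D_y = 0  [CB ∥ DA ∩ BA ∥ CD]
   → D = (-4, 0)

D = (-4, 0)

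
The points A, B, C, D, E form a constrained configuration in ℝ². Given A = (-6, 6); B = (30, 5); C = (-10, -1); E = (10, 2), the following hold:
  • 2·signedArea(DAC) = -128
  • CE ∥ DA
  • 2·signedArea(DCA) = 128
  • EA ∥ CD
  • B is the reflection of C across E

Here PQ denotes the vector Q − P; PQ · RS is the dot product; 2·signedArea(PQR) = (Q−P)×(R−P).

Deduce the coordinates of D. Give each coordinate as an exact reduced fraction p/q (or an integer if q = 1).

1. D_x = -26  [CE ∥ DA ∩ EA ∥ CD]
2. D_y = 3  [CE ∥ DA ∩ EA ∥ CD]
   → D = (-26, 3)

D = (-26, 3)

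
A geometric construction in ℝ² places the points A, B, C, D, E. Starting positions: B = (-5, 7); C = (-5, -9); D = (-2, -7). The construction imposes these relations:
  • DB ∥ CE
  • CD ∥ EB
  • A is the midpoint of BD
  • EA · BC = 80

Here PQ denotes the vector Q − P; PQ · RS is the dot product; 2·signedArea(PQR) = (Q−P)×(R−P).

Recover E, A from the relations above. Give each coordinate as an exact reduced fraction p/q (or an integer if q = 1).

A = (-7/2, 0)
E = (-8, 5)

1. E_x = -8  [CD ∥ EB ∩ DB ∥ CE]
2. E_y = 5  [CD ∥ EB ∩ DB ∥ CE]
   → E = (-8, 5)
3. A_x = -7/2  [A is the midpoint of BD]
4. A_y = 0  [A is the midpoint of BD]
   → A = (-7/2, 0)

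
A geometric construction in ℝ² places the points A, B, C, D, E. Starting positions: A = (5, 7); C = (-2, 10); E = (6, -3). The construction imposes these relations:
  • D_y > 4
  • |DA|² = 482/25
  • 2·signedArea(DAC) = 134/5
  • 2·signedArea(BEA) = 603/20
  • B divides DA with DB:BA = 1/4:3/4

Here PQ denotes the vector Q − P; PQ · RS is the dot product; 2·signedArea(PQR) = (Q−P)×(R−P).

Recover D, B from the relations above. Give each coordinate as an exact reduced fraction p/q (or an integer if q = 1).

B = (43/20, 107/20)
D = (6/5, 24/5)

1. D_x = 6/5  [line -3·x + -7·y + 186/5 = 0 ∩ |DA|² = 482/25]
2. D_y = 24/5  [line -3·x + -7·y + 186/5 = 0 ∩ |DA|² = 482/25]
   → D = (6/5, 24/5)
3. B_x = 43/20  [B divides DA with DB:BA = 1/4:3/4]
4. B_y = 107/20  [B divides DA with DB:BA = 1/4:3/4]
   → B = (43/20, 107/20)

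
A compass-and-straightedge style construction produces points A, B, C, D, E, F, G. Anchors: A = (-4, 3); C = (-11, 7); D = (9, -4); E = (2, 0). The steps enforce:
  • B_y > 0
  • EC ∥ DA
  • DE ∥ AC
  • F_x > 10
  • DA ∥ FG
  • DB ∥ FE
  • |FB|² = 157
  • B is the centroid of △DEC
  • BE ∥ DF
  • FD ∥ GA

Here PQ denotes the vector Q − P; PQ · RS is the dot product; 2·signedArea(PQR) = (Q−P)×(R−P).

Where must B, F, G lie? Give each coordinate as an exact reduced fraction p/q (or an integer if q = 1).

1. B_x = 0  [B is the centroid of △DEC]
2. B_y = 1  [B is the centroid of △DEC]
   → B = (0, 1)
3. F_x = 11  [DB ∥ FE ∩ BE ∥ DF]
4. F_y = -5  [DB ∥ FE ∩ BE ∥ DF]
   → F = (11, -5)
5. G_x = -2  [FD ∥ GA ∩ DA ∥ FG]
6. G_y = 2  [FD ∥ GA ∩ DA ∥ FG]
   → G = (-2, 2)

B = (0, 1)
F = (11, -5)
G = (-2, 2)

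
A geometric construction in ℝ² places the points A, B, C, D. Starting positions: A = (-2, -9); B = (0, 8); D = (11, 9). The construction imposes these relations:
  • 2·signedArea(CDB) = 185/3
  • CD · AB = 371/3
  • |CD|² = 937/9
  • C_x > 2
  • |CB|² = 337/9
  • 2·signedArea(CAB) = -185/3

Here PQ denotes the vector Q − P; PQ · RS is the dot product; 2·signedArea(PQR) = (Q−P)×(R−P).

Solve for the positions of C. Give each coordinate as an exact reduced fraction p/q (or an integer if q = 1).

C = (3, 8/3)

1. C_x = 3  [2·signedArea(CDB) = 185/3 ∩ 2·signedArea(CAB) = -185/3]
2. C_y = 8/3  [2·signedArea(CDB) = 185/3 ∩ 2·signedArea(CAB) = -185/3]
   → C = (3, 8/3)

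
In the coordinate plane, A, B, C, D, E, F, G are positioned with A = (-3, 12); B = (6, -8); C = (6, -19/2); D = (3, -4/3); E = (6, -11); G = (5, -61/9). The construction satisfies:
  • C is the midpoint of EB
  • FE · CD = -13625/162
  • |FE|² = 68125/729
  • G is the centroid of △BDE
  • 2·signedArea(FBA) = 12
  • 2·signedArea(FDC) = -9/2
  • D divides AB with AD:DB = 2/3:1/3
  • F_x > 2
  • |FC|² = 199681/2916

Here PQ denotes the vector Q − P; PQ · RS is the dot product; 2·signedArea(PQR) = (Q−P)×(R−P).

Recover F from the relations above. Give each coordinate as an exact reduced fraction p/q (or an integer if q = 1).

1. F_x = 8/3  [2·signedArea(FBA) = 12 ∩ FE · CD = -13625/162]
2. F_y = -52/27  [2·signedArea(FBA) = 12 ∩ FE · CD = -13625/162]
   → F = (8/3, -52/27)

F = (8/3, -52/27)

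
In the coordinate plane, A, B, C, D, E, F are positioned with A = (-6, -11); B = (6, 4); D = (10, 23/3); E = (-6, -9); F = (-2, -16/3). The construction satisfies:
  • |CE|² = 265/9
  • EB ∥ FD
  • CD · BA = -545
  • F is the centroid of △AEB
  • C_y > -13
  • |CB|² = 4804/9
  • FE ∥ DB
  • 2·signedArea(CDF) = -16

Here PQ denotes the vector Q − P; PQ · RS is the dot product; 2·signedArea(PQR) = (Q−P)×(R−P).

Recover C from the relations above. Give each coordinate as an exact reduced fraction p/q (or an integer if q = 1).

1. C_x = -10  [2·signedArea(CDF) = -16 ∩ CD · BA = -545]
2. C_y = -38/3  [2·signedArea(CDF) = -16 ∩ CD · BA = -545]
   → C = (-10, -38/3)

C = (-10, -38/3)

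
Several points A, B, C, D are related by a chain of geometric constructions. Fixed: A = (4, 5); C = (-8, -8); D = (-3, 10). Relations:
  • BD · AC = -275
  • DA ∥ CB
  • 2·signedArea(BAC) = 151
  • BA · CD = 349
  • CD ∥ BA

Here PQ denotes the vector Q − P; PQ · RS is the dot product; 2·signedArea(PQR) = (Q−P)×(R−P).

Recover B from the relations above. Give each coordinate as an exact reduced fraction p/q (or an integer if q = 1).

1. B_x = -1  [CD ∥ BA ∩ DA ∥ CB]
2. B_y = -13  [CD ∥ BA ∩ DA ∥ CB]
   → B = (-1, -13)

B = (-1, -13)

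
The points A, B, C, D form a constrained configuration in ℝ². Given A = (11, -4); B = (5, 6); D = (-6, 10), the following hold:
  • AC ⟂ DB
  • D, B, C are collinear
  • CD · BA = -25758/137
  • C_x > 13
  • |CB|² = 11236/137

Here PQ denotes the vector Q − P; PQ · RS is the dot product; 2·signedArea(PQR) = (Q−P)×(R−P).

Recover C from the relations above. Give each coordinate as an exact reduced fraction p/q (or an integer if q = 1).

1. C_x = 1851/137  [D, B, C are collinear ∩ AC ⟂ DB]
2. C_y = 398/137  [D, B, C are collinear ∩ AC ⟂ DB]
   → C = (1851/137, 398/137)

C = (1851/137, 398/137)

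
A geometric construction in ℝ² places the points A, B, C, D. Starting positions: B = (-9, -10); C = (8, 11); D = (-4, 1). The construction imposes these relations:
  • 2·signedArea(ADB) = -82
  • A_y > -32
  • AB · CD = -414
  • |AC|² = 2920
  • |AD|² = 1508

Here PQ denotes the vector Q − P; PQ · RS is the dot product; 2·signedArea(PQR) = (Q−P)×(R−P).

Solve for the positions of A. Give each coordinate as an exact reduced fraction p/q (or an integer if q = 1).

A = (-26, -31)

1. A_x = -26  [AB · CD = -414 ∩ 2·signedArea(ADB) = -82]
2. A_y = -31  [AB · CD = -414 ∩ 2·signedArea(ADB) = -82]
   → A = (-26, -31)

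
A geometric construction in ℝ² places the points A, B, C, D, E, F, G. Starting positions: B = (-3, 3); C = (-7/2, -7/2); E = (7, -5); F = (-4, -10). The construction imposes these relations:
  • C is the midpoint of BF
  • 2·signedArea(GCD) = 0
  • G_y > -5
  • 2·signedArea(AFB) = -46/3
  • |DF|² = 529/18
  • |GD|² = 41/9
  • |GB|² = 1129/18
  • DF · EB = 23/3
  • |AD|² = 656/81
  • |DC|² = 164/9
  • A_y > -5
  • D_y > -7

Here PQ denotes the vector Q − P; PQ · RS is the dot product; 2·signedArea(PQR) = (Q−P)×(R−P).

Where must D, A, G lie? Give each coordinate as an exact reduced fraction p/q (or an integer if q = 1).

A = (-43/18, -79/18)
D = (-1/6, -37/6)
G = (-11/6, -29/6)

1. D_x = -1/6  [line 10·x + -8·y + -143/3 = 0 ∩ |DF|² = 529/18]
2. D_y = -37/6  [line 10·x + -8·y + -143/3 = 0 ∩ |DF|² = 529/18]
   → D = (-1/6, -37/6)
3. A_x = -43/18  [line -13·x + 1·y + -80/3 = 0 ∩ |AD|² = 656/81]
4. A_y = -79/18  [line -13·x + 1·y + -80/3 = 0 ∩ |AD|² = 656/81]
   → A = (-43/18, -79/18)
5. G_x = -11/6  [line 8/3·x + 10/3·y + 21 = 0 ∩ |GD|² = 41/9]
6. G_y = -29/6  [line 8/3·x + 10/3·y + 21 = 0 ∩ |GD|² = 41/9]
   → G = (-11/6, -29/6)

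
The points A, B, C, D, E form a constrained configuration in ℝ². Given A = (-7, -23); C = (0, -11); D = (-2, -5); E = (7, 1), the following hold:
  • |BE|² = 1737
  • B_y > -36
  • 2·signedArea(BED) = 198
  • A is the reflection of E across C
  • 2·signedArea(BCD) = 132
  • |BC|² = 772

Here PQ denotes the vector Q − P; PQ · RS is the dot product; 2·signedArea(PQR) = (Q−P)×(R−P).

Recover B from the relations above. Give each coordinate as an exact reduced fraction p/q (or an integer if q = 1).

B = (-14, -35)

1. B_x = -14  [2·signedArea(BED) = 198 ∩ 2·signedArea(BCD) = 132]
2. B_y = -35  [2·signedArea(BED) = 198 ∩ 2·signedArea(BCD) = 132]
   → B = (-14, -35)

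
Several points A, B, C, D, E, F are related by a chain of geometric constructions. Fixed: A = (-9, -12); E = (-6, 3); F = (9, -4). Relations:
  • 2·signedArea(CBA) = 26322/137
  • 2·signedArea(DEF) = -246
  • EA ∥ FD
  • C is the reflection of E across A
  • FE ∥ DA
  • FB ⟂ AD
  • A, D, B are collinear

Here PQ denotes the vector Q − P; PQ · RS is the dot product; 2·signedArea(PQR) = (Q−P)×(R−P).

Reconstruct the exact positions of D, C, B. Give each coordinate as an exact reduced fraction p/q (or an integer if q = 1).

B = (372/137, -2393/137)
C = (-12, -27)
D = (6, -19)

1. D_x = 6  [FE ∥ DA ∩ EA ∥ FD]
2. D_y = -19  [FE ∥ DA ∩ EA ∥ FD]
   → D = (6, -19)
3. C_x = -12  [C is the reflection of E across A]
4. C_y = -27  [C is the reflection of E across A]
   → C = (-12, -27)
5. B_x = 372/137  [A, D, B are collinear ∩ FB ⟂ AD]
6. B_y = -2393/137  [A, D, B are collinear ∩ FB ⟂ AD]
   → B = (372/137, -2393/137)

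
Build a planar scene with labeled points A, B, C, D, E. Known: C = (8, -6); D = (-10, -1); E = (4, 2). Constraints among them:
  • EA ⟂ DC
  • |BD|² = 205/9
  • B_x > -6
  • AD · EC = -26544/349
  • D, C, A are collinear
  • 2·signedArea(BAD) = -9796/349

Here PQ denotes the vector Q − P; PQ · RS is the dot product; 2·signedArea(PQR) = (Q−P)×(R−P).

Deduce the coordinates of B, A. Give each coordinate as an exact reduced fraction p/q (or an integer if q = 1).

1. A_x = 776/349  [D, C, A are collinear ∩ EA ⟂ DC]
2. A_y = -1534/349  [D, C, A are collinear ∩ EA ⟂ DC]
   → A = (776/349, -1534/349)
3. B_x = -16/3  [line -1185/349·x + -4266/349·y + -6320/349 = 0 ∩ |BD|² = 205/9]
4. B_y = 0  [line -1185/349·x + -4266/349·y + -6320/349 = 0 ∩ |BD|² = 205/9]
   → B = (-16/3, 0)

A = (776/349, -1534/349)
B = (-16/3, 0)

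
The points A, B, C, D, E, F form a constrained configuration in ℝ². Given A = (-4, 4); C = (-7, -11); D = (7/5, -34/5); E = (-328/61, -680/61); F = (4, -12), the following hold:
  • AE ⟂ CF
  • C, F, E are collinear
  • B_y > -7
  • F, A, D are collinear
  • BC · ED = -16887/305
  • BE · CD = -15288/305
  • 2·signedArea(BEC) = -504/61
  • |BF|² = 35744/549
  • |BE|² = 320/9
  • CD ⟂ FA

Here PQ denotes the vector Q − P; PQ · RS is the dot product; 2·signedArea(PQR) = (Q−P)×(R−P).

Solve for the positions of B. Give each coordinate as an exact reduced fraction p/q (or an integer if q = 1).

1. B_x = -328/183  [BC · ED = -16887/305 ∩ BE · CD = -15288/305]
2. B_y = -1168/183  [BC · ED = -16887/305 ∩ BE · CD = -15288/305]
   → B = (-328/183, -1168/183)

B = (-328/183, -1168/183)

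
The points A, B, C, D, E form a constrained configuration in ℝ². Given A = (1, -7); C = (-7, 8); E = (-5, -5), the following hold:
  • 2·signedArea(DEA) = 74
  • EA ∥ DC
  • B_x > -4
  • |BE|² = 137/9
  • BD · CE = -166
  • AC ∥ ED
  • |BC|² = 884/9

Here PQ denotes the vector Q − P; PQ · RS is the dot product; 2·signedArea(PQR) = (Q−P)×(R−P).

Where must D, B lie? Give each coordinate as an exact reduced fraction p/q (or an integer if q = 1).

B = (-11/3, -4/3)
D = (-13, 10)

1. D_x = -13  [EA ∥ DC ∩ AC ∥ ED]
2. D_y = 10  [EA ∥ DC ∩ AC ∥ ED]
   → D = (-13, 10)
3. B_x = -11/3  [line -2·x + 13·y + 10 = 0 ∩ |BC|² = 884/9]
4. B_y = -4/3  [line -2·x + 13·y + 10 = 0 ∩ |BC|² = 884/9]
   → B = (-11/3, -4/3)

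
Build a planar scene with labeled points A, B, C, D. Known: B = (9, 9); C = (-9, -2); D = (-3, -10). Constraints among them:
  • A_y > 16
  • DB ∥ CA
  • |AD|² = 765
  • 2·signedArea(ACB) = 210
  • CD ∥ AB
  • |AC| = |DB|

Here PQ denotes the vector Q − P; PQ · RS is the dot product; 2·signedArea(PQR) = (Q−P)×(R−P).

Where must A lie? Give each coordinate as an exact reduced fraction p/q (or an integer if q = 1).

A = (3, 17)

1. A_x = 3  [CD ∥ AB ∩ DB ∥ CA]
2. A_y = 17  [CD ∥ AB ∩ DB ∥ CA]
   → A = (3, 17)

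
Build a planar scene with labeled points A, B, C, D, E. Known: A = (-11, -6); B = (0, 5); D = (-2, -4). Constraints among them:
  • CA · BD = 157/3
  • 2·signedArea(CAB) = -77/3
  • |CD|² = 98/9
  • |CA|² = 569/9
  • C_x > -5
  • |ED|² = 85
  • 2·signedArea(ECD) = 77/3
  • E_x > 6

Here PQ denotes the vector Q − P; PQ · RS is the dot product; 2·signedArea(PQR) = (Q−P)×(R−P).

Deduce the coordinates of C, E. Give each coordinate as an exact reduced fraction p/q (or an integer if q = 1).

1. C_x = -13/3  [CA · BD = 157/3 ∩ 2·signedArea(CAB) = -77/3]
2. C_y = -5/3  [CA · BD = 157/3 ∩ 2·signedArea(CAB) = -77/3]
   → C = (-13/3, -5/3)
3. E_x = 7  [line 7/3·x + 7/3·y + -35/3 = 0 ∩ |ED|² = 85]
4. E_y = -2  [line 7/3·x + 7/3·y + -35/3 = 0 ∩ |ED|² = 85]
   → E = (7, -2)

C = (-13/3, -5/3)
E = (7, -2)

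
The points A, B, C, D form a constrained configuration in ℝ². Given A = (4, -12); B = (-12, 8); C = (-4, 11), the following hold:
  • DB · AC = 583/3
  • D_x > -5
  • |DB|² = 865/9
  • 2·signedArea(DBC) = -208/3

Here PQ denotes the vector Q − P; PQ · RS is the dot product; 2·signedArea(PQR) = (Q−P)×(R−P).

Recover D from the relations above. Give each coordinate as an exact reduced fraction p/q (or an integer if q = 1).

D = (-4, 7/3)

1. D_x = -4  [2·signedArea(DBC) = -208/3 ∩ DB · AC = 583/3]
2. D_y = 7/3  [2·signedArea(DBC) = -208/3 ∩ DB · AC = 583/3]
   → D = (-4, 7/3)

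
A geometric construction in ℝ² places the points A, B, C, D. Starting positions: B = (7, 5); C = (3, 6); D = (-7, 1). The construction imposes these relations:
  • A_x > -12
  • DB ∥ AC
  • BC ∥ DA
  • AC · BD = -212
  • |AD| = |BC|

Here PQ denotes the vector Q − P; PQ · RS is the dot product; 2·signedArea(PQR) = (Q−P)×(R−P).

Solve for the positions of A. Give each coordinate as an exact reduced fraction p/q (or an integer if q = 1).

A = (-11, 2)

1. A_x = -11  [DB ∥ AC ∩ BC ∥ DA]
2. A_y = 2  [DB ∥ AC ∩ BC ∥ DA]
   → A = (-11, 2)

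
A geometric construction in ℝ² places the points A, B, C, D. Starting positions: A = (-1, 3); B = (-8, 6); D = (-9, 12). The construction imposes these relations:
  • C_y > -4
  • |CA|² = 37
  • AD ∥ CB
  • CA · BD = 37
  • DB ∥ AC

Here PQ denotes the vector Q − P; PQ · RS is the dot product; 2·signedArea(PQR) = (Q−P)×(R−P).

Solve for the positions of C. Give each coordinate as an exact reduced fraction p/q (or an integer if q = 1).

1. C_x = 0  [AD ∥ CB ∩ DB ∥ AC]
2. C_y = -3  [AD ∥ CB ∩ DB ∥ AC]
   → C = (0, -3)

C = (0, -3)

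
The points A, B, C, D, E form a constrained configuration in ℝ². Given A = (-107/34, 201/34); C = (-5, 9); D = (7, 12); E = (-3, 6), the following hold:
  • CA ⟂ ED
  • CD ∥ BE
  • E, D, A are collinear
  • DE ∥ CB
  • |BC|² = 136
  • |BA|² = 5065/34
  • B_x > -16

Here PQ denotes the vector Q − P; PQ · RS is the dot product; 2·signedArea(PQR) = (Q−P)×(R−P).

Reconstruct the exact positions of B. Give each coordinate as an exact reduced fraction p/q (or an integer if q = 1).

1. B_x = -15  [CD ∥ BE ∩ DE ∥ CB]
2. B_y = 3  [CD ∥ BE ∩ DE ∥ CB]
   → B = (-15, 3)

B = (-15, 3)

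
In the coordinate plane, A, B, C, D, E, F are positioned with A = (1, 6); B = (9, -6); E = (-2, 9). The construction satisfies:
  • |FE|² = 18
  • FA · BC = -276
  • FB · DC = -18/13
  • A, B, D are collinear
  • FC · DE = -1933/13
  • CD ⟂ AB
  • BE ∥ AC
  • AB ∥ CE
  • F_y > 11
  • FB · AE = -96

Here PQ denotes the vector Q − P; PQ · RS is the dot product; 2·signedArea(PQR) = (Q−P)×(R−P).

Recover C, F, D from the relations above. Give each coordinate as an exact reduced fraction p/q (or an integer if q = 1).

1. C_x = -10  [AB ∥ CE ∩ BE ∥ AC]
2. C_y = 21  [AB ∥ CE ∩ BE ∥ AC]
   → C = (-10, 21)
3. F_x = -5  [FA · BC = -276 ∩ FB · AE = -96]
4. F_y = 12  [FA · BC = -276 ∩ FB · AE = -96]
   → F = (-5, 12)
5. D_x = -121/13  [A, B, D are collinear ∩ CD ⟂ AB]
6. D_y = 279/13  [A, B, D are collinear ∩ CD ⟂ AB]
   → D = (-121/13, 279/13)

C = (-10, 21)
D = (-121/13, 279/13)
F = (-5, 12)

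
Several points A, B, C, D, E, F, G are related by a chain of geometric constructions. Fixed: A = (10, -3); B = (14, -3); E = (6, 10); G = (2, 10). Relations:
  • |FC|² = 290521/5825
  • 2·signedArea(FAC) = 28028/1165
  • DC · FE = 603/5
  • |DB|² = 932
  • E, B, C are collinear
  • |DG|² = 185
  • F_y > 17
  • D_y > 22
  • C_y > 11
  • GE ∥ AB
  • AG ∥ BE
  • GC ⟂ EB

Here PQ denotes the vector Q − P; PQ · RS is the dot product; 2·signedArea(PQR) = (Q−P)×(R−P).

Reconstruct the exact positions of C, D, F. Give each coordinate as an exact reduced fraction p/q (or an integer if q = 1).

1. C_x = 1142/233  [E, B, C are collinear ∩ GC ⟂ EB]
2. C_y = 2746/233  [E, B, C are collinear ∩ GC ⟂ EB]
   → C = (1142/233, 2746/233)
3. F_x = 6/5  [line -3445/233·x + -1188/233·y + 126402/1165 = 0 ∩ |FC|² = 290521/5825]
4. F_y = 89/5  [line -3445/233·x + -1188/233·y + 126402/1165 = 0 ∩ |FC|² = 290521/5825]
   → F = (6/5, 89/5)
5. D_x = -2  [line -24/5·x + 39/5·y + -189 = 0 ∩ |DG|² = 185]
6. D_y = 23  [line -24/5·x + 39/5·y + -189 = 0 ∩ |DG|² = 185]
   → D = (-2, 23)

C = (1142/233, 2746/233)
D = (-2, 23)
F = (6/5, 89/5)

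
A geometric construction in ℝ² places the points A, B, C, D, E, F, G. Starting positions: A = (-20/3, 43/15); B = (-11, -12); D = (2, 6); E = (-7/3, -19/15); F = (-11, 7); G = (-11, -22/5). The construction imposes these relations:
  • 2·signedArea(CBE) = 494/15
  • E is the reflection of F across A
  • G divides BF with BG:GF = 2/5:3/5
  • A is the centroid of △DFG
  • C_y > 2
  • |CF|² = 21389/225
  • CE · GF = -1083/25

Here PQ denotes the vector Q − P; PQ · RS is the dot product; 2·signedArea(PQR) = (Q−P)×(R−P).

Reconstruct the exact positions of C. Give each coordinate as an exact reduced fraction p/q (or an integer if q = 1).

C = (-7/3, 38/15)

1. C_x = -7/3  [2·signedArea(CBE) = 494/15 ∩ CE · GF = -1083/25]
2. C_y = 38/15  [2·signedArea(CBE) = 494/15 ∩ CE · GF = -1083/25]
   → C = (-7/3, 38/15)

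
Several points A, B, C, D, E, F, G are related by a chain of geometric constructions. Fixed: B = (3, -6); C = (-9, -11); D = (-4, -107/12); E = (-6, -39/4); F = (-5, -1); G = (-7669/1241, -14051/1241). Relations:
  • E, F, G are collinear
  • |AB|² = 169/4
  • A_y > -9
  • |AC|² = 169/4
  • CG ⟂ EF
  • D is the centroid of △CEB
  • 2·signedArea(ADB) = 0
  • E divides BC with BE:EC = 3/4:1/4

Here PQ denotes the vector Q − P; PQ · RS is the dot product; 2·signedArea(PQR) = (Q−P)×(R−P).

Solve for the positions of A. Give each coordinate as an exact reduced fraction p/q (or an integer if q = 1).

1. A_x = -3  [line -35/12·x + 7·y + 203/4 = 0 ∩ |AC|² = 169/4]
2. A_y = -17/2  [line -35/12·x + 7·y + 203/4 = 0 ∩ |AC|² = 169/4]
   → A = (-3, -17/2)

A = (-3, -17/2)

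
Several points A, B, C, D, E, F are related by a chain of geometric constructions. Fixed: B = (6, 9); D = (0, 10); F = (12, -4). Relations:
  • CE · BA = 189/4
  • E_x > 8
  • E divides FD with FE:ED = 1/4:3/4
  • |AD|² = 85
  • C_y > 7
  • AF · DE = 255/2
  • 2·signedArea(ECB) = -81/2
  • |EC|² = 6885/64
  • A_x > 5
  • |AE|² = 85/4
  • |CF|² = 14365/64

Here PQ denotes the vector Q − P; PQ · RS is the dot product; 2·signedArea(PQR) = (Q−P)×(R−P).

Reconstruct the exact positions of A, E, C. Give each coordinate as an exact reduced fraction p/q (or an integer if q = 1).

A = (6, 3)
C = (9/4, 59/8)
E = (9, -1/2)

1. E_x = 9  [E divides FD with FE:ED = 1/4:3/4]
2. E_y = -1/2  [E divides FD with FE:ED = 1/4:3/4]
   → E = (9, -1/2)
3. C_x = 9/4  [line 19/2·x + 3·y + -87/2 = 0 ∩ |CF|² = 14365/64]
4. C_y = 59/8  [line 19/2·x + 3·y + -87/2 = 0 ∩ |CF|² = 14365/64]
   → C = (9/4, 59/8)
5. A_x = 6  [line -9·x + 21/2·y + 45/2 = 0 ∩ |AD|² = 85]
6. A_y = 3  [line -9·x + 21/2·y + 45/2 = 0 ∩ |AD|² = 85]
   → A = (6, 3)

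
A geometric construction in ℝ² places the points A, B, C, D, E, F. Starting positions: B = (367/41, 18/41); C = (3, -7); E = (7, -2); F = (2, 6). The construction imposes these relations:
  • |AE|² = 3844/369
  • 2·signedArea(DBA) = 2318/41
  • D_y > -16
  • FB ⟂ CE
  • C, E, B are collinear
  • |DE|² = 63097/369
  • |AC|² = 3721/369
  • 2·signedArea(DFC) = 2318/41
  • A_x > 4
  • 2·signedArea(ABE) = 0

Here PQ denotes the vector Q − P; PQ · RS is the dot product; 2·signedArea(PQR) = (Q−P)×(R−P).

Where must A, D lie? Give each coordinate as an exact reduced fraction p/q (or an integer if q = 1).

1. A_x = 613/123  [line 100/41·x + -80/41·y + -860/41 = 0 ∩ |AC|² = 3721/369]
2. A_y = -556/123  [line 100/41·x + -80/41·y + -860/41 = 0 ∩ |AC|² = 3721/369]
   → A = (613/123, -556/123)
3. D_x = 980/123  [2·signedArea(DFC) = 2318/41 ∩ 2·signedArea(DBA) = 2318/41]
4. D_y = -1850/123  [2·signedArea(DFC) = 2318/41 ∩ 2·signedArea(DBA) = 2318/41]
   → D = (980/123, -1850/123)

A = (613/123, -556/123)
D = (980/123, -1850/123)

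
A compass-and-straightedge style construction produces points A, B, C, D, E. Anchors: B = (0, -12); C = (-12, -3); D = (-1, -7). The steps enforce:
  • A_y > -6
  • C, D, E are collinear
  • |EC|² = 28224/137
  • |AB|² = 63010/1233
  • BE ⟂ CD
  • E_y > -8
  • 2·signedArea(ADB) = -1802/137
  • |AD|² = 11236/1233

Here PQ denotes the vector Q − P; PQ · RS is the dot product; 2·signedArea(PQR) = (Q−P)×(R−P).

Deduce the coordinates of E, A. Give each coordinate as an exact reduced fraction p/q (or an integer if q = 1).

A = (-1577/411, -2453/411)
E = (204/137, -1083/137)

1. E_x = 204/137  [C, D, E are collinear ∩ BE ⟂ CD]
2. E_y = -1083/137  [C, D, E are collinear ∩ BE ⟂ CD]
   → E = (204/137, -1083/137)
3. A_x = -1577/411  [line 5·x + 1·y + 3446/137 = 0 ∩ |AB|² = 63010/1233]
4. A_y = -2453/411  [line 5·x + 1·y + 3446/137 = 0 ∩ |AB|² = 63010/1233]
   → A = (-1577/411, -2453/411)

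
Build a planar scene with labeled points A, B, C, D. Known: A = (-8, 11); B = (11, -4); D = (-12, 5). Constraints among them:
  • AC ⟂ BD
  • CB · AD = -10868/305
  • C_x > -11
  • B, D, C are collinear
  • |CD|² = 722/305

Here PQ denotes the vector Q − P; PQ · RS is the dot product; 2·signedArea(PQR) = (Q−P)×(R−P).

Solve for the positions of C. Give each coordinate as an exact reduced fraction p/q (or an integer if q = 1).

1. C_x = -3223/305  [B, D, C are collinear ∩ AC ⟂ BD]
2. C_y = 1354/305  [B, D, C are collinear ∩ AC ⟂ BD]
   → C = (-3223/305, 1354/305)

C = (-3223/305, 1354/305)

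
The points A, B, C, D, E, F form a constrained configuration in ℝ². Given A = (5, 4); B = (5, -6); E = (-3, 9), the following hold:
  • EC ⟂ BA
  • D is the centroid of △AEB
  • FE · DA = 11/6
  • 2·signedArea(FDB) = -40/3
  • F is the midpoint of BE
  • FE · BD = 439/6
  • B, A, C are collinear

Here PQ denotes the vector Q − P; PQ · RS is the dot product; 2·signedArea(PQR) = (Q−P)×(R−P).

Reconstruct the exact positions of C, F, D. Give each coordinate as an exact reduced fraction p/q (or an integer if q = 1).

C = (5, 9)
D = (7/3, 7/3)
F = (1, 3/2)

1. C_x = 5  [B, A, C are collinear ∩ EC ⟂ BA]
2. C_y = 9  [B, A, C are collinear ∩ EC ⟂ BA]
   → C = (5, 9)
3. F_x = 1  [F is the midpoint of BE]
4. F_y = 3/2  [F is the midpoint of BE]
   → F = (1, 3/2)
5. D_x = 7/3  [D is the centroid of △AEB]
6. D_y = 7/3  [D is the centroid of △AEB]
   → D = (7/3, 7/3)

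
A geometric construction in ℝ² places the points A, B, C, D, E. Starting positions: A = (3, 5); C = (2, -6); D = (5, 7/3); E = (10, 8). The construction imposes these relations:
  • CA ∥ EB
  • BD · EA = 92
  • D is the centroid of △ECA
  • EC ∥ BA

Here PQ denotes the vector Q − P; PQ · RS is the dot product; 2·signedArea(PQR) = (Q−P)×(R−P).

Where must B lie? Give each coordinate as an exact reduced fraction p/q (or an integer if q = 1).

1. B_x = 11  [EC ∥ BA ∩ CA ∥ EB]
2. B_y = 19  [EC ∥ BA ∩ CA ∥ EB]
   → B = (11, 19)

B = (11, 19)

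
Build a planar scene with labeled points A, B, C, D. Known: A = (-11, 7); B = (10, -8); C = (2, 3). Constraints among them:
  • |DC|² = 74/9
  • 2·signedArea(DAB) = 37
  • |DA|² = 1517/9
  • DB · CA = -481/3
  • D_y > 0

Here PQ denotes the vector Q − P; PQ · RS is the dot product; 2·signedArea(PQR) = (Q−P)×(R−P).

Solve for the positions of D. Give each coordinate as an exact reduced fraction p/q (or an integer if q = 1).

1. D_x = 1/3  [DB · CA = -481/3 ∩ 2·signedArea(DAB) = 37]
2. D_y = 2/3  [DB · CA = -481/3 ∩ 2·signedArea(DAB) = 37]
   → D = (1/3, 2/3)

D = (1/3, 2/3)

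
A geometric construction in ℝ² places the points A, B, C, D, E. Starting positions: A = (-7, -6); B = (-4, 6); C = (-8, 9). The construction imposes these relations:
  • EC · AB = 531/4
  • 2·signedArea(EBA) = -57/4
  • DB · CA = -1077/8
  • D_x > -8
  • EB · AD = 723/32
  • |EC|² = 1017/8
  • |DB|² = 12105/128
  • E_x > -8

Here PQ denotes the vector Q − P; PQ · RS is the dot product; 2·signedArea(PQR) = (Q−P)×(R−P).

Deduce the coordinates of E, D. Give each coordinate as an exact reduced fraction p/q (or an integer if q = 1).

D = (-115/16, -51/16)
E = (-29/4, -9/4)

1. E_x = -29/4  [EC · AB = 531/4 ∩ 2·signedArea(EBA) = -57/4]
2. E_y = -9/4  [EC · AB = 531/4 ∩ 2·signedArea(EBA) = -57/4]
   → E = (-29/4, -9/4)
3. D_x = -115/16  [DB · CA = -1077/8 ∩ EB · AD = 723/32]
4. D_y = -51/16  [DB · CA = -1077/8 ∩ EB · AD = 723/32]
   → D = (-115/16, -51/16)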